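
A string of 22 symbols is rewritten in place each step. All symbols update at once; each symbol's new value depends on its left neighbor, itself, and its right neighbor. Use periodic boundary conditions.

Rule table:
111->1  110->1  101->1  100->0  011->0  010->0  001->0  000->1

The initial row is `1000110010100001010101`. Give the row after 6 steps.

step 1: 1010010001001100101010
step 2: 0100000100000100010101
step 3: 1001110001110001001010
step 4: 0000110100110100000101
step 5: 0110011000011001110010
step 6: 0010001011001000110000

0010001011001000110000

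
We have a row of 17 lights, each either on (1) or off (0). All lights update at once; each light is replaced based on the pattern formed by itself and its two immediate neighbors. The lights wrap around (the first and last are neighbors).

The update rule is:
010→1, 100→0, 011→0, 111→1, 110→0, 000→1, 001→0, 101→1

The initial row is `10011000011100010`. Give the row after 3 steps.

10000011001001011
00111000001001101
00010011101000011

00010011101000011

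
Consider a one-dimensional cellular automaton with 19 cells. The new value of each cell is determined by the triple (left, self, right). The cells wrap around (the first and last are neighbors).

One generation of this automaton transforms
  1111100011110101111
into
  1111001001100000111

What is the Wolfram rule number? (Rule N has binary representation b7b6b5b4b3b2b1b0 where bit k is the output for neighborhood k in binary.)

position 0: 111 → 1  (bit 7 = 1)
position 4: 110 → 0  (bit 6 = 0)
position 12: 101 → 0  (bit 5 = 0)
position 5: 100 → 0  (bit 4 = 0)
position 8: 011 → 0  (bit 3 = 0)
position 13: 010 → 0  (bit 2 = 0)
position 7: 001 → 0  (bit 1 = 0)
position 6: 000 → 1  (bit 0 = 1)
bits b7..b0 = 10000001 = 129

129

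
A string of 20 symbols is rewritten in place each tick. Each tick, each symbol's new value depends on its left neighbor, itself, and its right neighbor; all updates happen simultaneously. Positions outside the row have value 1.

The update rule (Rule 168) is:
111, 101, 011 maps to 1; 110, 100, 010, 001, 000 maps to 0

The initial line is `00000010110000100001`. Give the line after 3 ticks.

00000000000000000001

00000001100000000001
00000001000000000001
00000000000000000001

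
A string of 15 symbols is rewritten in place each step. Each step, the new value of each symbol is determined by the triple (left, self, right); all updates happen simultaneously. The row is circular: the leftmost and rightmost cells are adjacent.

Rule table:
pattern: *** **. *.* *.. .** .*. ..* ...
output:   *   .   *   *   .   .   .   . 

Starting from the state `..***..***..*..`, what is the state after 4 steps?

.*....*.*..*.*.

...*.*..*.*..*.
....*.*..*.*..*
*....*.*..*.*..
.*....*.*..*.*.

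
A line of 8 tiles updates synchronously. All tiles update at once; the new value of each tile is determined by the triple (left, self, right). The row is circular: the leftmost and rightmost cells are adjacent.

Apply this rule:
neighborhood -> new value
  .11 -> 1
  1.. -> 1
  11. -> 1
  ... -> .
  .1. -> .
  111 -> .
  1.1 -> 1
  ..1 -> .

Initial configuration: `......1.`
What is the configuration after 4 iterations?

.......1
1.......
.1......
..1.....

..1.....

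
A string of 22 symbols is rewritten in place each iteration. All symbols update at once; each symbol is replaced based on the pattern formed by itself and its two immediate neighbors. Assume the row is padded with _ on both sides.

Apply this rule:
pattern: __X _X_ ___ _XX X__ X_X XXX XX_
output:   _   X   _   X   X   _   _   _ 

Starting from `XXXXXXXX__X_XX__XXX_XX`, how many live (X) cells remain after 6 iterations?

X_______X_X_X_X_X___X_
XX______X_X_X_X_XX__XX
X_X_____X_X_X_X_X_X_X_
X_XX____X_X_X_X_X_X_XX
X_X_X___X_X_X_X_X_X_X_
X_X_XX__X_X_X_X_X_X_XX
count of X: 12

12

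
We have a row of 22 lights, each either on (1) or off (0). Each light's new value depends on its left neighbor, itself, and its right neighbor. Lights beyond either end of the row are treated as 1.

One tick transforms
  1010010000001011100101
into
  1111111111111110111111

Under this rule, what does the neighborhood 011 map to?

1

At position 14 the neighborhood is 011; the next row has 1 there.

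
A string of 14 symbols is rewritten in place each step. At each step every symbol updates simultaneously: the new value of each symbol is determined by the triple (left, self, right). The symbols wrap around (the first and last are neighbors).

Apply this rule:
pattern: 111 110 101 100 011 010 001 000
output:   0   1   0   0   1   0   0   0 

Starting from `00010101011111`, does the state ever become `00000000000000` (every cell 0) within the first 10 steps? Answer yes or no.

yes

step 1: 00000000010001
step 2: 00000000000000
all cells are 0 at step 2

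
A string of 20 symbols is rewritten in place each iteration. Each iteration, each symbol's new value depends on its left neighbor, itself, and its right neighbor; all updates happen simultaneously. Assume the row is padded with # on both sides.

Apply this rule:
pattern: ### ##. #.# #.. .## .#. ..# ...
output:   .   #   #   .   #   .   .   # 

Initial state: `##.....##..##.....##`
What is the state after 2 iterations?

iteration 1: .#.###.##..##.###.#.
iteration 2: #.##.####..####.##.#

#.##.####..####.##.#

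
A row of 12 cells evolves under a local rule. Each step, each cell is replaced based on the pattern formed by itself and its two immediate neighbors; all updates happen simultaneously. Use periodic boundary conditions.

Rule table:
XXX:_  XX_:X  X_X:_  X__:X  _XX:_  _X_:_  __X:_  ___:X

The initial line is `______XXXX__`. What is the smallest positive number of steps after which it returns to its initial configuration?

12

step 1: XXXXX____XXX
step 2: ____XXXX____
step 3: XXX____XXXXX
step 4: __XXXX______
step 5: X____XXXXXXX
step 6: XXXX________
step 7: ___XXXXXXXX_
step 8: XX________XX
step 9: _XXXXXXXX___
step 10: ________XXXX
step 11: XXXXXXX____X
step 12: ______XXXX__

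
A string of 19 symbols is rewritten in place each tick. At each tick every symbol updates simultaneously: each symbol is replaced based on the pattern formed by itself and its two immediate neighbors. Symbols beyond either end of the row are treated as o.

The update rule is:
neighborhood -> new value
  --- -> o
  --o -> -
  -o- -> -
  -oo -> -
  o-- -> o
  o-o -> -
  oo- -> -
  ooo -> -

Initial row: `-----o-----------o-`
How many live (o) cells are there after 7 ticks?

11

oooo--oooooooooo---
----o-----------oo-
ooo--oooooooooo----
---o-----------ooo-
oo--oooooooooo-----
--o-----------oooo-
o--oooooooooo------
count of o: 11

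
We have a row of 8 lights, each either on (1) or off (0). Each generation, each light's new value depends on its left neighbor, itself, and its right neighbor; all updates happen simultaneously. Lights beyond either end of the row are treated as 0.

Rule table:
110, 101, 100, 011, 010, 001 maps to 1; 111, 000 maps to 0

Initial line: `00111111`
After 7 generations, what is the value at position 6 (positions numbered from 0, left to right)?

0

generation 1: 01100001
generation 2: 11110011
generation 3: 10011111
generation 4: 11110001
generation 5: 10011011
generation 6: 11111111
generation 7: 10000001
position 6 holds 0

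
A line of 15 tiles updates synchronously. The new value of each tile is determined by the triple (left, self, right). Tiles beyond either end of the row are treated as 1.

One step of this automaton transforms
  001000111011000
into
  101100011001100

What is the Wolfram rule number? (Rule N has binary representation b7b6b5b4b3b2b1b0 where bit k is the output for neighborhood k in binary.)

212

position 7: 111 → 1  (bit 7 = 1)
position 8: 110 → 1  (bit 6 = 1)
position 9: 101 → 0  (bit 5 = 0)
position 0: 100 → 1  (bit 4 = 1)
position 6: 011 → 0  (bit 3 = 0)
position 2: 010 → 1  (bit 2 = 1)
position 1: 001 → 0  (bit 1 = 0)
position 4: 000 → 0  (bit 0 = 0)
bits b7..b0 = 11010100 = 212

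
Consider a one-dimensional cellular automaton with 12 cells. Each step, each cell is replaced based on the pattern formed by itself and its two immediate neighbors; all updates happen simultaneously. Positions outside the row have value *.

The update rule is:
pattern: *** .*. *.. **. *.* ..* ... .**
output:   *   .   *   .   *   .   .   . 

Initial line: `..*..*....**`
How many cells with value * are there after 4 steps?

*..*..*....*
.*..*..*....
*.*..*..*...
.*.*..*..*..
count of *: 4

4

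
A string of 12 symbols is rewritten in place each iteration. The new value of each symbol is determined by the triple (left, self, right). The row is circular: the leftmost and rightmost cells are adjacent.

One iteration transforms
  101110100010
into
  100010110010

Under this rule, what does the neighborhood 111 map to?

0

At position 3 the neighborhood is 111; the next row has 0 there.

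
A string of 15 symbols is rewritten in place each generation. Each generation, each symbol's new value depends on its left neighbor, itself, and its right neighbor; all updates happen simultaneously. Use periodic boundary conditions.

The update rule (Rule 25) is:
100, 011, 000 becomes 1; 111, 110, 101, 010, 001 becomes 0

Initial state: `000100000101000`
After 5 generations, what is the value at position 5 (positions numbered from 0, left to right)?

110011110000111
001010001110100
100001101000011
011101000111010
010000110100001
position 5 holds 0

0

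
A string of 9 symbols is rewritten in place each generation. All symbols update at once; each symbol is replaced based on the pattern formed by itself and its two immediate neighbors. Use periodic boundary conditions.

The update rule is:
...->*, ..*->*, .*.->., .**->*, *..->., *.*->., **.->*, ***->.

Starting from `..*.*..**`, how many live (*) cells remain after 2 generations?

.*....***
...****.*
count of *: 5

5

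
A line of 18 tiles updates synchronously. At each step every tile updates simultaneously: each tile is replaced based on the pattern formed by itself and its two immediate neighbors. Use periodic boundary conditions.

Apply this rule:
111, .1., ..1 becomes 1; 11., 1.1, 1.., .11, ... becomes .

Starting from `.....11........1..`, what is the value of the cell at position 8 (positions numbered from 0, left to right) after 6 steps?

.

....1.........11..
...11........1....
..1.........11....
.11........1......
1.........11......
1........1.......1
position 8 holds .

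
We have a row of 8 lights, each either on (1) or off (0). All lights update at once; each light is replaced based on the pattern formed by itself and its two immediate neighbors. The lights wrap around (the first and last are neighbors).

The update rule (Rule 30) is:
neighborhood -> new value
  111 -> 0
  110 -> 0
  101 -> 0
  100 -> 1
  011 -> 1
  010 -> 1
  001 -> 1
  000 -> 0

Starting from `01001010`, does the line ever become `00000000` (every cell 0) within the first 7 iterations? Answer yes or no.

no

11111011
00000010
00000111
10001100
11011011
00010010
00111111
iteration 7 is 00111111, still not uniform 0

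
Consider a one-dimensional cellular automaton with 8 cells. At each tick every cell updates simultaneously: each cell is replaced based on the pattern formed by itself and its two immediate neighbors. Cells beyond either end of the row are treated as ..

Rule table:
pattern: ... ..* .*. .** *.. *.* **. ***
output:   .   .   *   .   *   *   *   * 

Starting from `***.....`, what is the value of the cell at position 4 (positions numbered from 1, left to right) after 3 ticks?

*

.***....
..***...
...***..
position 4 holds *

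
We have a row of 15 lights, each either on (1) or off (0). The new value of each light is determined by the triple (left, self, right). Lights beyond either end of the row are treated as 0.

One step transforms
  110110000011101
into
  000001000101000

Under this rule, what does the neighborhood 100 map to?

1

At position 5 the neighborhood is 100; the next row has 1 there.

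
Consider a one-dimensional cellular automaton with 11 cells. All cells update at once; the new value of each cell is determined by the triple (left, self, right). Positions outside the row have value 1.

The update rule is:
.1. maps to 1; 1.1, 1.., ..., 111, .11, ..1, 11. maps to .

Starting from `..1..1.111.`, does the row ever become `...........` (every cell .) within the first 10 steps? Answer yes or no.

step 1: ..1..1.....
step 2: ..1..1.....  (fixed point — unchanged through step 10)
step 10 is ..1..1....., still not uniform .

no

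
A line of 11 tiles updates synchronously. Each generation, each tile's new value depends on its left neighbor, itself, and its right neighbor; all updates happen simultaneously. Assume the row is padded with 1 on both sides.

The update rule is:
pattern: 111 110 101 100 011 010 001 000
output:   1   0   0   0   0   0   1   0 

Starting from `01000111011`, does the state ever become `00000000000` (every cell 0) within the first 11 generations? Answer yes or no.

no

00001010001
00010000010
00100000100
01000001001
00000010010
00000100100
00001001001
00010010010
00100100100
01001001001
00010010010
generation 11 is 00010010010, still not uniform 0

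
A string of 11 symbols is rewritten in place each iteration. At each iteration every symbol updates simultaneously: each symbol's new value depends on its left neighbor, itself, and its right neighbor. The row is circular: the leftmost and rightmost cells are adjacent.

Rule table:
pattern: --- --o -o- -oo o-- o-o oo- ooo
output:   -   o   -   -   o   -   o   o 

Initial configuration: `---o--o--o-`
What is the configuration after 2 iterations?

oo---o--o--

--o-oo-oo-o
oo---o--o--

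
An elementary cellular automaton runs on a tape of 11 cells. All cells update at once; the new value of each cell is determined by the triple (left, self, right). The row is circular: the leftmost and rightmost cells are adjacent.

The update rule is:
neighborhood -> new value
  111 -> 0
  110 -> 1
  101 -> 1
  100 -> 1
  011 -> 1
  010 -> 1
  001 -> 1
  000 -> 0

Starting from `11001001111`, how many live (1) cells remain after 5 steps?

01111111000
11000001100
11100011111
00110110000
01111111000
count of 1: 7

7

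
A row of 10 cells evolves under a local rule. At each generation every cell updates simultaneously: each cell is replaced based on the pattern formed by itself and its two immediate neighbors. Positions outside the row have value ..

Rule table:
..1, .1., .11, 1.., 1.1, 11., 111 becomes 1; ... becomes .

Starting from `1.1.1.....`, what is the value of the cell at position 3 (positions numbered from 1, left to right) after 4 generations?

1

generation 1: 111111....
generation 2: 1111111...
generation 3: 11111111..
generation 4: 111111111.
position 3 holds 1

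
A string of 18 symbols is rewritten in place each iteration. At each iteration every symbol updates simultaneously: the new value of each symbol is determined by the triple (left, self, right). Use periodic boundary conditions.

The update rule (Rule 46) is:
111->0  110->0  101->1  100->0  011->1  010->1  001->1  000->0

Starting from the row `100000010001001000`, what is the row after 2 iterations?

100000110011011001
000001100110110011

000001100110110011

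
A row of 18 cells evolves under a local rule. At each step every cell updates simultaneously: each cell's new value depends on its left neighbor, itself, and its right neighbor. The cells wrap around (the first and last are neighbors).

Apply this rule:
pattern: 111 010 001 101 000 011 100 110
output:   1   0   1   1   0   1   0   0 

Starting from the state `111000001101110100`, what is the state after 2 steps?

110000011011101001
100000110111010011

100000110111010011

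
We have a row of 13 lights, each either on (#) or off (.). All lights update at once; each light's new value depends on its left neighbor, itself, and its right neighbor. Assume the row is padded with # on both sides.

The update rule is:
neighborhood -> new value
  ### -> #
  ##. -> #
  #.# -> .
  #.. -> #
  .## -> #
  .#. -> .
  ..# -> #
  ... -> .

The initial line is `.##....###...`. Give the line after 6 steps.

.##########.#

step 1: .###..#####.#
step 2: .##########.#
step 3: .##########.#  (fixed point — unchanged through step 6)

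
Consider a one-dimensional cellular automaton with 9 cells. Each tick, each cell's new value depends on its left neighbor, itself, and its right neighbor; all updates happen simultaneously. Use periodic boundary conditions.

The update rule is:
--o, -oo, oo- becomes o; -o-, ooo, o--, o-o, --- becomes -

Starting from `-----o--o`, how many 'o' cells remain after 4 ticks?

2

----o--o-
---o--o--
--o--o---
-o--o----
count of o: 2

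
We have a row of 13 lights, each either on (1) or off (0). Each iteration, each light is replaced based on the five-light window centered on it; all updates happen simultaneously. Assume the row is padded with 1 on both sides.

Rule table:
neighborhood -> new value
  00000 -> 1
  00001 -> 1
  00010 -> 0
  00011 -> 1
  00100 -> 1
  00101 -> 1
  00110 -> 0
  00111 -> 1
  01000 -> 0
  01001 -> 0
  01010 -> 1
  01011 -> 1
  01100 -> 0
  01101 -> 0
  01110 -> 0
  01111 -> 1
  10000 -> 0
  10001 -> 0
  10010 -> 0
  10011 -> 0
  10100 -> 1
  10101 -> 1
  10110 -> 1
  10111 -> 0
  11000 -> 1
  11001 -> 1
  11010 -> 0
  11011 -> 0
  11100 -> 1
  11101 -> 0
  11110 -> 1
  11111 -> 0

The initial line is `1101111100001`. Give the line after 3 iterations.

1000101110111
1100110000010
1110001011011

1110001011011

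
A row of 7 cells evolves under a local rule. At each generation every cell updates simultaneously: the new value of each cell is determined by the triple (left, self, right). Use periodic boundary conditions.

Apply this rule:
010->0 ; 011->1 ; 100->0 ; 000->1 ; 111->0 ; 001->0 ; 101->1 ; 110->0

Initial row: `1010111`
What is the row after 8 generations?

0111100

0101100
0011001
0010000
1000111
0010100
1001001
0000001
0111100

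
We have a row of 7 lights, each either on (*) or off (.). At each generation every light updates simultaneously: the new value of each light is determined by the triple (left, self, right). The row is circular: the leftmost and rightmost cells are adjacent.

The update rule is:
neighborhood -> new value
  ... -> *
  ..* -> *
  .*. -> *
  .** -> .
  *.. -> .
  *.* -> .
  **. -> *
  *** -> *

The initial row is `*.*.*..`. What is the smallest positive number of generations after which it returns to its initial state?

*.*.*.*
*.*.*..

2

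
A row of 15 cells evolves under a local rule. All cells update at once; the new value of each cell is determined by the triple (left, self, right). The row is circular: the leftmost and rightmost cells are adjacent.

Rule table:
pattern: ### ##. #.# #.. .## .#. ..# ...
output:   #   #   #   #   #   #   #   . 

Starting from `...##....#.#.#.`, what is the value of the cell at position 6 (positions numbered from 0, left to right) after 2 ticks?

#

..####..#######
###############
position 6 holds #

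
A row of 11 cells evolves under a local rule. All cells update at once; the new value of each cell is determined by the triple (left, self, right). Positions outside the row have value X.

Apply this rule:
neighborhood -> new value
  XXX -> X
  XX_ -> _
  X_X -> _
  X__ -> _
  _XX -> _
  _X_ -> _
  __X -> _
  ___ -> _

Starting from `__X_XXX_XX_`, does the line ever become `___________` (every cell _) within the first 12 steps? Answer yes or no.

_____X_____
___________
all cells are _ at step 2

yes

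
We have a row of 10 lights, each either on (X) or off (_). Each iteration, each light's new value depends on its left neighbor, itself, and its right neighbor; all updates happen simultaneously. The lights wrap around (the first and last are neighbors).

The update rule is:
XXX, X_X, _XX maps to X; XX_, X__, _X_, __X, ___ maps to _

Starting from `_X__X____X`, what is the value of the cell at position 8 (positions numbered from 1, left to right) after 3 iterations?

_

X_________
__________
__________
position 8 holds _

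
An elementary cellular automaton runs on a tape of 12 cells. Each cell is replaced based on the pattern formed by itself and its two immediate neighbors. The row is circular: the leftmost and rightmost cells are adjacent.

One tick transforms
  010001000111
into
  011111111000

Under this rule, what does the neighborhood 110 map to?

At position 11 the neighborhood is 110; the next row has 0 there.

0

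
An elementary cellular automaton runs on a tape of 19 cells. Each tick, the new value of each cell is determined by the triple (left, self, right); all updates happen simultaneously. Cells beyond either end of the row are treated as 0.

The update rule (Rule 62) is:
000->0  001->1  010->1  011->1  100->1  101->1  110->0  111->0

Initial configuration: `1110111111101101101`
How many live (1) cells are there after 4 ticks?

1001100000011011011
1111010000110110110
1000111001101101101
1101100111011011011
count of 1: 13

13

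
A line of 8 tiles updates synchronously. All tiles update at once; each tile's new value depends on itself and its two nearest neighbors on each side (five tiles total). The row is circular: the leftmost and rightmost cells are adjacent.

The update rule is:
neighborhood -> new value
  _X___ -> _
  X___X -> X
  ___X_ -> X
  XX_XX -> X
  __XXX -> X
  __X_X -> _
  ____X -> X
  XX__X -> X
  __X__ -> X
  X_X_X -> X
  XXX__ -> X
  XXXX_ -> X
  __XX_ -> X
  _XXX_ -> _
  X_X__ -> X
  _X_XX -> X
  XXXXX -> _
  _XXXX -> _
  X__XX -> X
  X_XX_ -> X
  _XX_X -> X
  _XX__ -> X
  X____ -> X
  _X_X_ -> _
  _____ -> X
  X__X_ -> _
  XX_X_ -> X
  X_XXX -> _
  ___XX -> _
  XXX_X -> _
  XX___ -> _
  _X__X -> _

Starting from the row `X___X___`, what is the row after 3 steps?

XX_XXX_X

step 1: X_XXX_XX
step 2: _X___X__
step 3: XX_XXX_X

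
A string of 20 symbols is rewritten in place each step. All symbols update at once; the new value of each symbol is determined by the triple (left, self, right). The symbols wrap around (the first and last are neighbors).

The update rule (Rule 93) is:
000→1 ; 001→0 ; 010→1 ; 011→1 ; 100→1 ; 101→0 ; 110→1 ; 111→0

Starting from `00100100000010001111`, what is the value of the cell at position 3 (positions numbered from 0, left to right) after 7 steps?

10110111111011101001
10110100001010101101
10110111101010101101
10110100101010101101
10110110101010101101
10110110101010101101  (fixed point — unchanged through step 7)
position 3 holds 1

1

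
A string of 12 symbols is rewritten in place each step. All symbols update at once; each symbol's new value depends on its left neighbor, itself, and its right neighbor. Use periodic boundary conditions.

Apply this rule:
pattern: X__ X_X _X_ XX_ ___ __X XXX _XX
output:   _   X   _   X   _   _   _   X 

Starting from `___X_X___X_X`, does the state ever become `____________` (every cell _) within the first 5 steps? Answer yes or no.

yes

____X_____X_
____________
all cells are _ at step 2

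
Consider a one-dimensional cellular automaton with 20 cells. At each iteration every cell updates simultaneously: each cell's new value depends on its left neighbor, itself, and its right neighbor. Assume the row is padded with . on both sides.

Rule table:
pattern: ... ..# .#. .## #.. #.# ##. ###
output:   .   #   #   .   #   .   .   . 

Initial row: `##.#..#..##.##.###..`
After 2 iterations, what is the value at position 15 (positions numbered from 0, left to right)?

...######.........#.
..#......#.......###
position 15 holds .

.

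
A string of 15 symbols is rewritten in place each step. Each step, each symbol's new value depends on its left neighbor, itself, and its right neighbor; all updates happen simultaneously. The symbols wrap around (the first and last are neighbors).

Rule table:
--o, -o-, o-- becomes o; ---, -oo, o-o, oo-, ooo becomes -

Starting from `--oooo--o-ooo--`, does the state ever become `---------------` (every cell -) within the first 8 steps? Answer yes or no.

-o----ooo----o-
ooo--o---o--ooo
---oooo-oooo---
--o---------o--
-ooo-------ooo-
o---o-----o---o
-o-ooo---ooo-o-
oo----o-o----oo
step 8 is oo----o-o----oo, still not uniform -

no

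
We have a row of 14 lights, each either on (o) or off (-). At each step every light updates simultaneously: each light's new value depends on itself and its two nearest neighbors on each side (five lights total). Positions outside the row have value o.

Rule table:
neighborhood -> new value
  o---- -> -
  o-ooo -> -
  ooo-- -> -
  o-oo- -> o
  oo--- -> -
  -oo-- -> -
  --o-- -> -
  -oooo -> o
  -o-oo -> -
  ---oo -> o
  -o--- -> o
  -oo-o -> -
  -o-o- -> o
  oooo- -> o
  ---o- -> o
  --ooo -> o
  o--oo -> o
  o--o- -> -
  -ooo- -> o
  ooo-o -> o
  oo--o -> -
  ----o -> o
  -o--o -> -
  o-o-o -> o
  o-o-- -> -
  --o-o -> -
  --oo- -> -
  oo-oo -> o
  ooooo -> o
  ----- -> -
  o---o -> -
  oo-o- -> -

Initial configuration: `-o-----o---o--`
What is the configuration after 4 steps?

-o---oo-o-oooo

step 1: --o--oo-o-o--o
step 2: ----o---oo--oo
step 3: --oo-o-o---ooo
step 4: -o---oo-o-oooo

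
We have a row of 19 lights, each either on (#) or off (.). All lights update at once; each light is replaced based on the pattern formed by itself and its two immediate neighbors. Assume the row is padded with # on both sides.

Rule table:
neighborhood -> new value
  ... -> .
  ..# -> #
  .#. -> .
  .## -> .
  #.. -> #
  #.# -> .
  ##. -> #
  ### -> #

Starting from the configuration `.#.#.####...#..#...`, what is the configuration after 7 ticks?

......####.#.##.#.#
#....#.###....#....
##..#...###..#.#..#
####.#.#.####...##.
####......####.#.#.
#####....#.###.....
######..#...###...#

######..#...###...#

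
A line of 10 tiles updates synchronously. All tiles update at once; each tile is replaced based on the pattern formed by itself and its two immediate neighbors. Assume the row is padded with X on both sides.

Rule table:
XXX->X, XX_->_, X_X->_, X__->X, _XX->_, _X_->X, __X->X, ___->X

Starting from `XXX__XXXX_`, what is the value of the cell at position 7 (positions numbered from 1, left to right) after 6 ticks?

_

tick 1: XX_XX_XX__
tick 2: X_______XX
tick 3: _XXXXXXX_X
tick 4: __XXXXX___
tick 5: XX_XXX_XXX
tick 6: X___X___XX
position 7 holds _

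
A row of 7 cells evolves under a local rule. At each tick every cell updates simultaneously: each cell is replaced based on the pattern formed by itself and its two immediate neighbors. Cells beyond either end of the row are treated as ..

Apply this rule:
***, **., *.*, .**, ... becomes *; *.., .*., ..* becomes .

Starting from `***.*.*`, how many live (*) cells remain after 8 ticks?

6

****.*.
*****..
*****.*
******.
******.  (fixed point — unchanged through tick 8)
count of *: 6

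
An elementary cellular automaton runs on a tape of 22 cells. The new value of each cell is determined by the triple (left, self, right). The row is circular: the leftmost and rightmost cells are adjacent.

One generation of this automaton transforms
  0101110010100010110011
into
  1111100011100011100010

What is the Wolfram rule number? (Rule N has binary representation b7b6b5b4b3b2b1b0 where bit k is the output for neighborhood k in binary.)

172

position 4: 111 → 1  (bit 7 = 1)
position 5: 110 → 0  (bit 6 = 0)
position 0: 101 → 1  (bit 5 = 1)
position 6: 100 → 0  (bit 4 = 0)
position 3: 011 → 1  (bit 3 = 1)
position 1: 010 → 1  (bit 2 = 1)
position 7: 001 → 0  (bit 1 = 0)
position 12: 000 → 0  (bit 0 = 0)
bits b7..b0 = 10101100 = 172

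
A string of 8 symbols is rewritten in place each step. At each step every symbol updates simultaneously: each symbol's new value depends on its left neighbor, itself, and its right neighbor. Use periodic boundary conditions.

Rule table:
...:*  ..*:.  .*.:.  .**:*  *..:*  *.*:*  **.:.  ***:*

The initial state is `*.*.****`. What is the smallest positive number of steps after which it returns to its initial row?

8

step 1: .*.*****
step 2: *.*****.
step 3: .*****.*
step 4: *****.*.
step 5: ****.*.*
step 6: ***.*.**
step 7: **.*.***
step 8: *.*.****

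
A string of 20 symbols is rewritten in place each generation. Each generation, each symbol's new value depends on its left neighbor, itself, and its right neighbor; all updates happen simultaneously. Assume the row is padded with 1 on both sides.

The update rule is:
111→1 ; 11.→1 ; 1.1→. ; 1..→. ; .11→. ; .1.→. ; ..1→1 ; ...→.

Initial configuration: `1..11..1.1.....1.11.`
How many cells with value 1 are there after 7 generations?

generation 1: 1.1.1.1.......1...1.
generation 2: 1............1...1..
generation 3: 1...........1...1..1
generation 4: 1..........1...1..1.
generation 5: 1.........1...1..1..
generation 6: 1........1...1..1..1
generation 7: 1.......1...1..1..1.
count of 1: 5

5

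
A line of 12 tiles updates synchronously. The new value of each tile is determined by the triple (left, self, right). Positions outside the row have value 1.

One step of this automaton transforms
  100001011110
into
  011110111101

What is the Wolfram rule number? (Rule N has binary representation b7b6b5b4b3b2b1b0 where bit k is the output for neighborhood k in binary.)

position 8: 111 → 1  (bit 7 = 1)
position 0: 110 → 0  (bit 6 = 0)
position 6: 101 → 1  (bit 5 = 1)
position 1: 100 → 1  (bit 4 = 1)
position 7: 011 → 1  (bit 3 = 1)
position 5: 010 → 0  (bit 2 = 0)
position 4: 001 → 1  (bit 1 = 1)
position 2: 000 → 1  (bit 0 = 1)
bits b7..b0 = 10111011 = 187

187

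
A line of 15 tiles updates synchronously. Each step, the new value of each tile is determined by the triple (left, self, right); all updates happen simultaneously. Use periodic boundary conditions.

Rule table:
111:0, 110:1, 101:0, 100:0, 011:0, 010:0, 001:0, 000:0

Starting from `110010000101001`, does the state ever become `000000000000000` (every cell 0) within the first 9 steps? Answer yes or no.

010000000000000
000000000000000
all cells are 0 at step 2

yes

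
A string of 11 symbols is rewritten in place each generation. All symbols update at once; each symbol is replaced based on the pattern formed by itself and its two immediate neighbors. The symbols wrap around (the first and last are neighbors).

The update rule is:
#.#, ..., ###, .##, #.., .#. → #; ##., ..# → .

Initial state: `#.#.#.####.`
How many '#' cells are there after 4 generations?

#########.#
########.##
#######.###
######.####
count of #: 10

10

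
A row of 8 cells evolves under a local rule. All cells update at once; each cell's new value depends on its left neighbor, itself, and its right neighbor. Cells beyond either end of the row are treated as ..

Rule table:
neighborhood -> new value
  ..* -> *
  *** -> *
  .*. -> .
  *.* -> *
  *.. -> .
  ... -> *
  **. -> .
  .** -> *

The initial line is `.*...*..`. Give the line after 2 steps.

..**..*.

step 1: *..**..*
step 2: ..**..*.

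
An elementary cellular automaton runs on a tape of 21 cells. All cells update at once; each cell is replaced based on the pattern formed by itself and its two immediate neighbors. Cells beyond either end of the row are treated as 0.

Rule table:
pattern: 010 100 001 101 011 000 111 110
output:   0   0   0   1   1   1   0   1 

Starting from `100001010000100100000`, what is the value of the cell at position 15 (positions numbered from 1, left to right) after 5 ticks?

tick 1: 001100100110000001111
tick 2: 101100000110111101001
tick 3: 011101110111100110000
tick 4: 010111011100100110111
tick 5: 001101110100000111101
position 15 holds 0

0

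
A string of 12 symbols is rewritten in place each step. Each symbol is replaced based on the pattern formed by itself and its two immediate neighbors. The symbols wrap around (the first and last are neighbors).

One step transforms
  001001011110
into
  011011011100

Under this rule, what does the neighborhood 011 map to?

At position 7 the neighborhood is 011; the next row has 1 there.

1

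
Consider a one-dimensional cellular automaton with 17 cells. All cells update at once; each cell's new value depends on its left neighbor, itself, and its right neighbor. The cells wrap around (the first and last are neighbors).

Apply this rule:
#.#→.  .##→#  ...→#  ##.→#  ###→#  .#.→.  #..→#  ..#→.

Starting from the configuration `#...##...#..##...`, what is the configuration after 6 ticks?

.##.#######.#####

.##.####..#.####.
.##.#####...#####
.##.#######.#####
.##.#######.#####  (fixed point — unchanged through tick 6)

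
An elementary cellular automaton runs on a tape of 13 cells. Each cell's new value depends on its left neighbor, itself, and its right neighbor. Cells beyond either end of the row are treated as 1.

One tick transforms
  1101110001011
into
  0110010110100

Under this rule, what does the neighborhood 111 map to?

At position 0 the neighborhood is 111; the next row has 0 there.

0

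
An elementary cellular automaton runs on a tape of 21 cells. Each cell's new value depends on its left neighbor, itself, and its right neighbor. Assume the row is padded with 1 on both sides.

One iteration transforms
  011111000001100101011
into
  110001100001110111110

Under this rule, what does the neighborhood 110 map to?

At position 5 the neighborhood is 110; the next row has 1 there.

1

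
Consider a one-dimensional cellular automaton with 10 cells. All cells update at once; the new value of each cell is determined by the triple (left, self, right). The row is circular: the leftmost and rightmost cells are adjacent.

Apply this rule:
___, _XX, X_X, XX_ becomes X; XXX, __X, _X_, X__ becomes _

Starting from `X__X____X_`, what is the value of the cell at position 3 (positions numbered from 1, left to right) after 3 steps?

_

step 1: _____XX__X
step 2: _XXX_XX___
step 3: _X_XXXX_XX
position 3 holds _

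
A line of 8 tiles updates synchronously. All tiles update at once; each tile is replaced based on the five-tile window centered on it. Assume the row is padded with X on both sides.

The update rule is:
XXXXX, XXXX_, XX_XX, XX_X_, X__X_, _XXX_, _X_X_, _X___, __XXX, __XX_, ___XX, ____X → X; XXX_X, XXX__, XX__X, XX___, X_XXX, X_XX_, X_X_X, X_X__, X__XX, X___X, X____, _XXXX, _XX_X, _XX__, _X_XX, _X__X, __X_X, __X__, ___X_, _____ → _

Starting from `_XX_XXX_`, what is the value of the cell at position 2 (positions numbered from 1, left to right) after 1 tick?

_

X__X_X_X
position 2 holds _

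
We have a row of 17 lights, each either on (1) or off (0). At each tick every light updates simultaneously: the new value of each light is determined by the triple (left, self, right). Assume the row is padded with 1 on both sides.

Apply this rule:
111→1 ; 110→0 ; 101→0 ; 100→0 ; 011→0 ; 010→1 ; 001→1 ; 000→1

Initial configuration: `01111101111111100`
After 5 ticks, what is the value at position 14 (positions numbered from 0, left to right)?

tick 1: 00111000111111001
tick 2: 01010011011110010
tick 3: 01010100001100110
tick 4: 01010101110001000
tick 5: 01010100100111011
position 14 holds 0

0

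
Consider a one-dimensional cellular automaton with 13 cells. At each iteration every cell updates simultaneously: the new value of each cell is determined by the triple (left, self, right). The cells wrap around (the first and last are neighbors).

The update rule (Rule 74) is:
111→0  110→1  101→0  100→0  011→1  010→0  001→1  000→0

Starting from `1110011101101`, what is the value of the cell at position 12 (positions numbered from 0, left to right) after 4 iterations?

iteration 1: 0010110101101
iteration 2: 0100110001100
iteration 3: 1001110011100
iteration 4: 0011010110101
position 12 holds 1

1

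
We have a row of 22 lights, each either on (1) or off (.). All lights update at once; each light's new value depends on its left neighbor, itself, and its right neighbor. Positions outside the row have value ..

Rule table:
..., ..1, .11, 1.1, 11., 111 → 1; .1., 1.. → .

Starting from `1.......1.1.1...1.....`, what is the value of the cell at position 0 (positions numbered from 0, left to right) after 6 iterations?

1

..111111.1.1..11..1111
111111111.1..111.11111
1111111111..1111111111
1111111111.11111111111
1111111111111111111111
1111111111111111111111
position 0 holds 1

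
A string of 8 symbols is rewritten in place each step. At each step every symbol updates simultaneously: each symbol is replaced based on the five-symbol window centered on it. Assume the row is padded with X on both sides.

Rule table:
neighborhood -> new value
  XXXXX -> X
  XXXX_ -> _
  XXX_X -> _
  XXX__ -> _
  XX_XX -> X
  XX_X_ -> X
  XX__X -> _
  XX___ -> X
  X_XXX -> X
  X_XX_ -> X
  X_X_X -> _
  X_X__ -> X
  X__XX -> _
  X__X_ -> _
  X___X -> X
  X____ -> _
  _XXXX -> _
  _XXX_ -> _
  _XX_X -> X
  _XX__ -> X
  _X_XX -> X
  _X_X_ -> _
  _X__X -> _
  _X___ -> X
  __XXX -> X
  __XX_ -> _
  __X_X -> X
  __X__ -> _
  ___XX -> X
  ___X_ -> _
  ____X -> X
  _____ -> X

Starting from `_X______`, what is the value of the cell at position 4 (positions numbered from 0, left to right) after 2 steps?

XXX_XXXX
X__XX_XX
position 4 holds X

X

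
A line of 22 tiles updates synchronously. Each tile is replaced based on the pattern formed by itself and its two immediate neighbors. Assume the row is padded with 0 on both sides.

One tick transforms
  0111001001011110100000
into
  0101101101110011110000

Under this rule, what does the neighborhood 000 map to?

0

At position 18 the neighborhood is 000; the next row has 0 there.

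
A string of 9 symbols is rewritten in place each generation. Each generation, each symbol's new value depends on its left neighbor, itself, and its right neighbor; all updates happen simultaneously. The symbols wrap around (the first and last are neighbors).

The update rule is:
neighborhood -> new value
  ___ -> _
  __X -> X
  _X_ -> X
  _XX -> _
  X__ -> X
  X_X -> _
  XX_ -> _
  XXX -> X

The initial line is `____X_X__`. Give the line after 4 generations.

___XX_XX_
__X_____X
XXXX___XX
XXX_X_X_X

XXX_X_X_X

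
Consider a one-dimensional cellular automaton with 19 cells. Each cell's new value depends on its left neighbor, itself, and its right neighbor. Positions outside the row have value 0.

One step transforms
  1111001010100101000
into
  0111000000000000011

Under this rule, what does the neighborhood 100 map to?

0

At position 4 the neighborhood is 100; the next row has 0 there.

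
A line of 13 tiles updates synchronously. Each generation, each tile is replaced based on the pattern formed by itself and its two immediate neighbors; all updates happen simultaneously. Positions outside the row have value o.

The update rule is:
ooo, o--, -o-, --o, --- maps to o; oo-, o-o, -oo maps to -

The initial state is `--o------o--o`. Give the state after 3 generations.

oooooooooooo-
ooooooooooo--
oooooooooo-oo

oooooooooo-oo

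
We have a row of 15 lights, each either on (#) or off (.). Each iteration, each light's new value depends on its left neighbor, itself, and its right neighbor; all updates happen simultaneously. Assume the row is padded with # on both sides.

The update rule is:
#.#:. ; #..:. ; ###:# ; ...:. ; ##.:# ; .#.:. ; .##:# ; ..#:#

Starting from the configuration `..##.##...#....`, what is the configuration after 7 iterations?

.###.##.#######

.###.##..#....#
.###.##.#....##
.###.##.....###
.###.##....####
.###.##...#####
.###.##..######
.###.##.#######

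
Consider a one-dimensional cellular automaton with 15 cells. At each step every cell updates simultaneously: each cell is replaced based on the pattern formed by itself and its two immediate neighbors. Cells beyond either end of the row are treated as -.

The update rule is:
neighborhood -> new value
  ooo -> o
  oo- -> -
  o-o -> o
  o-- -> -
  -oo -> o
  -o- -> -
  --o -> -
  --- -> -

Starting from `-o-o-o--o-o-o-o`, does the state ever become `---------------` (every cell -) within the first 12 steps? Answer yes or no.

yes

--o-o----o-o-o-
---o------o-o--
-----------o---
---------------
all cells are - at step 4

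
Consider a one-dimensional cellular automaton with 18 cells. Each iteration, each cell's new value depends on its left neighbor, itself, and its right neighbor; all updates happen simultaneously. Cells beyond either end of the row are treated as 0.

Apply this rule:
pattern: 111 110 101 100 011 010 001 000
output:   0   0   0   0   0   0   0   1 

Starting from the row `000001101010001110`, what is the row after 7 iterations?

111100000000100000
000001111110001111
111100000000100000  (repeats iteration 1; period 2)
iteration 7: 111100000000100000

111100000000100000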